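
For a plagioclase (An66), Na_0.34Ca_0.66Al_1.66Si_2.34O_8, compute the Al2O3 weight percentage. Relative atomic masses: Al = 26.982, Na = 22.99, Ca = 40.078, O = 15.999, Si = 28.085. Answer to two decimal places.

31.03 wt%

Molar mass of Na_0.34Ca_0.66Al_1.66Si_2.34O_8 = 0.34*22.99 + 0.66*40.078 + 1.66*26.982 + 2.34*28.085 + 8*15.999 = 272.769 g/mol.
Each formula unit contains 1.66 Al, equivalent to 1.66/2 = 0.8300 mol Al2O3.
M(Al2O3) = 2×26.982 + 3×15.999 = 101.961 g/mol.
Mass of Al2O3 per formula unit = 0.8300 × 101.961 = 84.628 g.
Al2O3 wt% = 84.628 / 272.769 × 100 = 31.03%.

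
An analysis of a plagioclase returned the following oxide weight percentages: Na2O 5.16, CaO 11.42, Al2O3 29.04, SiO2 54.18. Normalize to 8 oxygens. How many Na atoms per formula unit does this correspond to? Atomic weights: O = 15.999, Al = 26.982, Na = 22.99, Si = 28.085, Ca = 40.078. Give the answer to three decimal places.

5.16 wt% Na2O ÷ 61.979 g/mol = 0.08325 mol, giving 0.16650 Na and 0.08325 O.
11.42 wt% CaO ÷ 56.077 g/mol = 0.20365 mol, giving 0.20365 Ca and 0.20365 O.
29.04 wt% Al2O3 ÷ 101.961 g/mol = 0.28481 mol, giving 0.56962 Al and 0.85443 O.
54.18 wt% SiO2 ÷ 60.083 g/mol = 0.90175 mol, giving 0.90175 Si and 1.80350 O.
Oxygen sums to 2.94483; scaling by 8/2.94483 = 2.71663 puts the formula on 8 O.
Na: 0.16650 × 2.71663 = 0.452 atoms per formula unit.

0.452 Na apfu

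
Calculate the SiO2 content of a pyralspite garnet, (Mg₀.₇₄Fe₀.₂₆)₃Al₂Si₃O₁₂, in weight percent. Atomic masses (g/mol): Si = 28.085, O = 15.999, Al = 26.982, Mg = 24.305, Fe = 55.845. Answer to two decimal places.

Molar mass of (Mg₀.₇₄Fe₀.₂₆)₃Al₂Si₃O₁₂ = 2.22*24.305 + 0.78*55.845 + 2*26.982 + 3*28.085 + 12*15.999 = 427.723 g/mol.
Each formula unit contains 3 Si, equivalent to 3/1 = 3.0000 mol SiO2.
M(SiO2) = 1×28.085 + 2×15.999 = 60.083 g/mol.
Mass of SiO2 per formula unit = 3.0000 × 60.083 = 180.249 g.
SiO2 wt% = 180.249 / 427.723 × 100 = 42.14%.

42.14 wt%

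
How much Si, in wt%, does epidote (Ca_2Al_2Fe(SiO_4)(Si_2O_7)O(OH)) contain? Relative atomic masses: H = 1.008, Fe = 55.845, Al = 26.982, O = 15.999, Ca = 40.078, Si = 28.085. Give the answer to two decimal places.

M(Ca_2Al_2Fe(SiO_4)(Si_2O_7)O(OH)) = 483.215 g/mol.
Si contributes 3 × 28.085 = 84.255 g per mole.
84.255/483.215 = 0.1744 → 17.44%.

17.44 wt%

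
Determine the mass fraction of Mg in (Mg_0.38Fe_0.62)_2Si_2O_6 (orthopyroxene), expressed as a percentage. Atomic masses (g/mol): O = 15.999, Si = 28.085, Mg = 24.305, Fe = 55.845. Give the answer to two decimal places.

7.70 weight percent

M((Mg_0.38Fe_0.62)_2Si_2O_6) = 239.884 g/mol.
Mg contributes 0.76 × 24.305 = 18.472 g per mole.
18.472/239.884 = 0.0770 → 7.70%.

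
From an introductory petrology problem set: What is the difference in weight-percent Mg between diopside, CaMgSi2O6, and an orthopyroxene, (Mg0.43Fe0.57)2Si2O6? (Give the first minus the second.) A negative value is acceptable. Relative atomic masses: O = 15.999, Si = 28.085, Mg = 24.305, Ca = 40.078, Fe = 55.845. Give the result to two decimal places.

M(CaMgSi2O6) = 216.547 g/mol, so wt% Mg = 24.305/216.547 × 100 = 11.22%.
M((Mg0.43Fe0.57)2Si2O6) = 236.730 g/mol, so wt% Mg = 20.902/236.730 × 100 = 8.83%.
11.22 − 8.83 = 2.39 pp.

2.39 percentage points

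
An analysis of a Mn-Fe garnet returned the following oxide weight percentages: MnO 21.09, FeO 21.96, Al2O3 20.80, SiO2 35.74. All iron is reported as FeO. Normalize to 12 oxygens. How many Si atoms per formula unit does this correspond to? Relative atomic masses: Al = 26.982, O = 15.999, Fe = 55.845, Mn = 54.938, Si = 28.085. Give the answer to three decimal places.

2.968 Si apfu

MnO (M=70.937): mol = 0.29731; Mn = 0.29731, O = 0.29731.
FeO (M=71.844): mol = 0.30566; Fe = 0.30566, O = 0.30566.
Al2O3 (M=101.961): mol = 0.20400; Al = 0.40800, O = 0.61200.
SiO2 (M=60.083): mol = 0.59484; Si = 0.59484, O = 1.18968.
ΣO = 2.40465; factor = 12/ΣO = 4.99033.
Si apfu = 0.59484 × 4.99033 = 2.968.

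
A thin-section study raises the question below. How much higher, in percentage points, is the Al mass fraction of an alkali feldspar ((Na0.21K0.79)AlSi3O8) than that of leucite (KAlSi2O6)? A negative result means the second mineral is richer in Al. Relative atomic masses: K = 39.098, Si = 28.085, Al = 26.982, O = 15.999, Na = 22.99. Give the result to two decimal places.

Al in (Na0.21K0.79)AlSi3O8: molar mass 274.944 g/mol; 1×26.982 = 26.982 g → 9.81 wt%.
Al in KAlSi2O6: molar mass 218.244 g/mol; 1×26.982 = 26.982 g → 12.36 wt%.
Difference = 9.81 − 12.36 = -2.55 percentage points.

-2.55 percentage points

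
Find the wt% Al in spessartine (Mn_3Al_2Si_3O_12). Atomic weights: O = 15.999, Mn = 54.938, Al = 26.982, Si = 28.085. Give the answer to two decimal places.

10.90 wt%

M(Mn_3Al_2Si_3O_12) = 495.021 g/mol.
Al contributes 2 × 26.982 = 53.964 g per mole.
53.964/495.021 = 0.1090 → 10.90%.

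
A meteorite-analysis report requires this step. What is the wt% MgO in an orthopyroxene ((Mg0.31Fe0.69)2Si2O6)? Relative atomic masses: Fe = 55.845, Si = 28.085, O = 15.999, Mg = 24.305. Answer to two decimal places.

10.23 wt%

Molar mass of (Mg0.31Fe0.69)2Si2O6 = 0.62*24.305 + 1.38*55.845 + 2*28.085 + 6*15.999 = 244.299 g/mol.
Each formula unit contains 0.62 Mg, equivalent to 0.62/1 = 0.6200 mol MgO.
M(MgO) = 1×24.305 + 1×15.999 = 40.304 g/mol.
Mass of MgO per formula unit = 0.6200 × 40.304 = 24.988 g.
MgO wt% = 24.988 / 244.299 × 100 = 10.23%.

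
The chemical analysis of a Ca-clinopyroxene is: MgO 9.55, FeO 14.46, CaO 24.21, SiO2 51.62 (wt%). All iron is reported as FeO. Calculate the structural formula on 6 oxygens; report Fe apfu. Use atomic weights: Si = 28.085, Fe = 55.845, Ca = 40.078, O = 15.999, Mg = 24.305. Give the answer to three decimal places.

0.467 Fe apfu

9.55 wt% MgO ÷ 40.304 g/mol = 0.23695 mol, giving 0.23695 Mg and 0.23695 O.
14.46 wt% FeO ÷ 71.844 g/mol = 0.20127 mol, giving 0.20127 Fe and 0.20127 O.
24.21 wt% CaO ÷ 56.077 g/mol = 0.43173 mol, giving 0.43173 Ca and 0.43173 O.
51.62 wt% SiO2 ÷ 60.083 g/mol = 0.85914 mol, giving 0.85914 Si and 1.71828 O.
Oxygen sums to 2.58823; scaling by 6/2.58823 = 2.31819 puts the formula on 6 O.
Fe: 0.20127 × 2.31819 = 0.467 atoms per formula unit.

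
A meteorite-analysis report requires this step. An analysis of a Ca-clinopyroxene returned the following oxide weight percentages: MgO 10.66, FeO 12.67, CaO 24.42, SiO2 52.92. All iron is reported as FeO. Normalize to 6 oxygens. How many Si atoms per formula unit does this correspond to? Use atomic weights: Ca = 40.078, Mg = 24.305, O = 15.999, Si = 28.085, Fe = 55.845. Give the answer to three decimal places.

2.003 Si apfu

MgO (M=40.304): mol = 0.26449; Mg = 0.26449, O = 0.26449.
FeO (M=71.844): mol = 0.17635; Fe = 0.17635, O = 0.17635.
CaO (M=56.077): mol = 0.43547; Ca = 0.43547, O = 0.43547.
SiO2 (M=60.083): mol = 0.88078; Si = 0.88078, O = 1.76156.
ΣO = 2.63787; factor = 6/ΣO = 2.27456.
Si apfu = 0.88078 × 2.27456 = 2.003.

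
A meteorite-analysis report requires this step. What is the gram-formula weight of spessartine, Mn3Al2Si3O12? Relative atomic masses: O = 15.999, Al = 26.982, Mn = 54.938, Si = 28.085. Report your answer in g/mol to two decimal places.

495.02 g/mol

Mn: 3 × 54.938 = 164.8140
Al: 2 × 26.982 = 53.9640
Si: 3 × 28.085 = 84.2550
O: 12 × 15.999 = 191.9880
Summing the contributions gives the formula mass.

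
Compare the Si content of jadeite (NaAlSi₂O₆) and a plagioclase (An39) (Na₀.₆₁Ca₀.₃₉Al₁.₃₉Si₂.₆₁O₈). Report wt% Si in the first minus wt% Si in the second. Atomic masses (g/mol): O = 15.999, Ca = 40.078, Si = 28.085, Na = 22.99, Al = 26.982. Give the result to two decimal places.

0.48 percentage points

M(NaAlSi₂O₆) = 202.136 g/mol, so wt% Si = 56.170/202.136 × 100 = 27.79%.
M(Na₀.₆₁Ca₀.₃₉Al₁.₃₉Si₂.₆₁O₈) = 268.453 g/mol, so wt% Si = 73.302/268.453 × 100 = 27.31%.
27.79 − 27.31 = 0.48 pp.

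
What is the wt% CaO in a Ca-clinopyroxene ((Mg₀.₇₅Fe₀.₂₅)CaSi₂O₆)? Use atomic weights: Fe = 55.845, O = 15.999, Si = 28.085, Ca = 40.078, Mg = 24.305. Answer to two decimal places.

24.99 wt%

M((Mg₀.₇₅Fe₀.₂₅)CaSi₂O₆) = 224.432 g/mol; M(CaO) = 56.077 g/mol.
Moles CaO per formula unit = 1 Ca ÷ 1 = 1.0000.
CaO fraction = (1.0000 × 56.077) / 224.432 = 56.077/224.432 = 0.2499.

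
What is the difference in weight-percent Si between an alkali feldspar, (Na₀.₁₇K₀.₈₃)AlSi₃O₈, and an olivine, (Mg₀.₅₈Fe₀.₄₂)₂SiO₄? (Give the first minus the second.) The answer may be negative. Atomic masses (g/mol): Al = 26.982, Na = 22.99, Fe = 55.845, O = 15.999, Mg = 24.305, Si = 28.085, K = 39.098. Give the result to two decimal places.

Si in (Na₀.₁₇K₀.₈₃)AlSi₃O₈: molar mass 275.589 g/mol; 3×28.085 = 84.255 g → 30.57 wt%.
Si in (Mg₀.₅₈Fe₀.₄₂)₂SiO₄: molar mass 167.185 g/mol; 1×28.085 = 28.085 g → 16.80 wt%.
Difference = 30.57 − 16.80 = 13.77 percentage points.

13.77 percentage points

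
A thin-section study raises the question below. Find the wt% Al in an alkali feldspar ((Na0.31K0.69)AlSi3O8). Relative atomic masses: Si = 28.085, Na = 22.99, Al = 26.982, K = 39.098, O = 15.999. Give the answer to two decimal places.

9.87 wt%

Molar mass of (Na0.31K0.69)AlSi3O8: 0.31*22.99 + 0.69*39.098 + 1*26.982 + 3*28.085 + 8*15.999 = 273.334 g/mol.
Mass of Al per formula unit: 1 × 26.982 = 26.982 g.
Weight fraction Al = 26.982 / 273.334 = 0.0987.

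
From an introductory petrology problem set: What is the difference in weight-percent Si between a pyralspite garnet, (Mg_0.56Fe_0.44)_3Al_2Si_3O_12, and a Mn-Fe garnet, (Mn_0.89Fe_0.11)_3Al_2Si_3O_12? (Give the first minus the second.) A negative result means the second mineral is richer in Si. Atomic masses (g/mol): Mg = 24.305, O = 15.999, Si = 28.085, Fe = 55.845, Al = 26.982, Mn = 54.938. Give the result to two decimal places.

1.93 percentage points

First mineral: 84.255 g Si in 444.755 g formula = 18.94 wt% Si.
Second mineral: 84.255 g Si in 495.320 g formula = 17.01 wt% Si.
18.94% − 17.01% gives a difference of 1.93 percentage points.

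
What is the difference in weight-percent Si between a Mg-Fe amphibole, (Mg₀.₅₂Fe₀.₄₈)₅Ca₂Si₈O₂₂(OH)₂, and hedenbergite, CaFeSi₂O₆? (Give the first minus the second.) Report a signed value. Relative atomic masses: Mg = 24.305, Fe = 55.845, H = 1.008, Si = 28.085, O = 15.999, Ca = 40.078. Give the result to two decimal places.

M((Mg₀.₅₂Fe₀.₄₈)₅Ca₂Si₈O₂₂(OH)₂) = 888.049 g/mol, so wt% Si = 224.680/888.049 × 100 = 25.30%.
M(CaFeSi₂O₆) = 248.087 g/mol, so wt% Si = 56.170/248.087 × 100 = 22.64%.
25.30 − 22.64 = 2.66 pp.

2.66 percentage points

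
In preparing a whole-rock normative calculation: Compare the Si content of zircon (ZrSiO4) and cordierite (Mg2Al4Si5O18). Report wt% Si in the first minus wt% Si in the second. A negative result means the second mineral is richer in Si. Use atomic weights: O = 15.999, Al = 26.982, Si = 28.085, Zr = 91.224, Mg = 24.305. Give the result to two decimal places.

Si in ZrSiO4: molar mass 183.305 g/mol; 1×28.085 = 28.085 g → 15.32 wt%.
Si in Mg2Al4Si5O18: molar mass 584.945 g/mol; 5×28.085 = 140.425 g → 24.01 wt%.
Difference = 15.32 − 24.01 = -8.69 percentage points.

-8.69 percentage points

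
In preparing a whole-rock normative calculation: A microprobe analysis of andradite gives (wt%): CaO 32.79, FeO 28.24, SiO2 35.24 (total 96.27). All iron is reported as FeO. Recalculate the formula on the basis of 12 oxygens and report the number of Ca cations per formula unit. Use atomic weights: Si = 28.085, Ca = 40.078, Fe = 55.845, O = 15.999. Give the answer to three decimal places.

3.262 Ca apfu

32.79 wt% CaO ÷ 56.077 g/mol = 0.58473 mol, giving 0.58473 Ca and 0.58473 O.
28.24 wt% FeO ÷ 71.844 g/mol = 0.39307 mol, giving 0.39307 Fe and 0.39307 O.
35.24 wt% SiO2 ÷ 60.083 g/mol = 0.58652 mol, giving 0.58652 Si and 1.17304 O.
Oxygen sums to 2.15084; scaling by 12/2.15084 = 5.57922 puts the formula on 12 O.
Ca: 0.58473 × 5.57922 = 3.262 atoms per formula unit.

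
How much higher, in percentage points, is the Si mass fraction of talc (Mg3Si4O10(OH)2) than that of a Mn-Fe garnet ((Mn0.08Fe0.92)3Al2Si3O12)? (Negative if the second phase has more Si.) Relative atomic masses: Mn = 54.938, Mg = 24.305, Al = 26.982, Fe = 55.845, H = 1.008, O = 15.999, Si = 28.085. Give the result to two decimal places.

12.69 percentage points

First mineral: 112.340 g Si in 379.259 g formula = 29.62 wt% Si.
Second mineral: 84.255 g Si in 497.524 g formula = 16.93 wt% Si.
29.62% − 16.93% gives a difference of 12.69 percentage points.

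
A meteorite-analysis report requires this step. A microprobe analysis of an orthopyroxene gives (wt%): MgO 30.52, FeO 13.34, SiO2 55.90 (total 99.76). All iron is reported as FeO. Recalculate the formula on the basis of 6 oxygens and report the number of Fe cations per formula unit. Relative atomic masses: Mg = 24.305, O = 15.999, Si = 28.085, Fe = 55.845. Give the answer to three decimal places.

0.397 Fe apfu

MgO (M=40.304): mol = 0.75724; Mg = 0.75724, O = 0.75724.
FeO (M=71.844): mol = 0.18568; Fe = 0.18568, O = 0.18568.
SiO2 (M=60.083): mol = 0.93038; Si = 0.93038, O = 1.86076.
ΣO = 2.80368; factor = 6/ΣO = 2.14004.
Fe apfu = 0.18568 × 2.14004 = 0.397.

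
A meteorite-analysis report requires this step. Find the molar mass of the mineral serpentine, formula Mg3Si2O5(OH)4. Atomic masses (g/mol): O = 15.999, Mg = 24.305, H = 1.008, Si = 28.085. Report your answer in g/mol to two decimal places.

277.11 g/mol

M = 3(24.305) + 2(28.085) + 9(15.999) + 4(1.008)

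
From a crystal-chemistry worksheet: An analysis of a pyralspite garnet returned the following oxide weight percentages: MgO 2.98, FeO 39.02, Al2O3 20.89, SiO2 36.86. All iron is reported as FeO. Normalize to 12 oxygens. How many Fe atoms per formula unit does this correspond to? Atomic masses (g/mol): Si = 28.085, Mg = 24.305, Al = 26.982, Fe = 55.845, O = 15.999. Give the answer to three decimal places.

2.98 wt% MgO ÷ 40.304 g/mol = 0.07394 mol, giving 0.07394 Mg and 0.07394 O.
39.02 wt% FeO ÷ 71.844 g/mol = 0.54312 mol, giving 0.54312 Fe and 0.54312 O.
20.89 wt% Al2O3 ÷ 101.961 g/mol = 0.20488 mol, giving 0.40976 Al and 0.61464 O.
36.86 wt% SiO2 ÷ 60.083 g/mol = 0.61348 mol, giving 0.61348 Si and 1.22696 O.
Oxygen sums to 2.45866; scaling by 12/2.45866 = 4.88071 puts the formula on 12 O.
Fe: 0.54312 × 4.88071 = 2.651 atoms per formula unit.

2.651 Fe apfu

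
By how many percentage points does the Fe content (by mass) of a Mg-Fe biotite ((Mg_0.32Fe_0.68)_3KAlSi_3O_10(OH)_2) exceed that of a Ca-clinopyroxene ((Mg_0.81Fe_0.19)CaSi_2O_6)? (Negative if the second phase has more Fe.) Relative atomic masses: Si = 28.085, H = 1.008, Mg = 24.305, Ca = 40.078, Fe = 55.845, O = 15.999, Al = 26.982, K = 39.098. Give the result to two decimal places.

18.89 percentage points

M((Mg_0.32Fe_0.68)_3KAlSi_3O_10(OH)_2) = 481.596 g/mol, so wt% Fe = 113.924/481.596 × 100 = 23.66%.
M((Mg_0.81Fe_0.19)CaSi_2O_6) = 222.540 g/mol, so wt% Fe = 10.611/222.540 × 100 = 4.77%.
23.66 − 4.77 = 18.89 pp.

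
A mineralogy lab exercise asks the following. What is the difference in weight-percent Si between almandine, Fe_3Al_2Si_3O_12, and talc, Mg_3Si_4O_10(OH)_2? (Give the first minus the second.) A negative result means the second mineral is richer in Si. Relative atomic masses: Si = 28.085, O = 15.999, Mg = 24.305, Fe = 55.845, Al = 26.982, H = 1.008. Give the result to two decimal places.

First mineral: 84.255 g Si in 497.742 g formula = 16.93 wt% Si.
Second mineral: 112.340 g Si in 379.259 g formula = 29.62 wt% Si.
16.93% − 29.62% gives a difference of -12.69 percentage points.

-12.69 percentage points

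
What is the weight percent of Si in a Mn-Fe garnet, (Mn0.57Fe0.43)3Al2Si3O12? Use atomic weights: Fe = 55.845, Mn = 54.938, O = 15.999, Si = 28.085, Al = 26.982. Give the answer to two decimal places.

16.98 mass %

Formula mass = 1.71×54.938 + 1.29×55.845 + 2×26.982 + 3×28.085 + 12×15.999 = 496.191 g/mol, of which 84.255 g is Si.
So Si makes up 84.255/496.191 = 0.1698 of the mass, i.e. 16.98%.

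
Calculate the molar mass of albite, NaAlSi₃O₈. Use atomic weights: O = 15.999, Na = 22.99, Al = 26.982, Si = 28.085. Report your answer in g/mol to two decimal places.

262.22 g/mol

M = 1(22.99) + 1(26.982) + 3(28.085) + 8(15.999)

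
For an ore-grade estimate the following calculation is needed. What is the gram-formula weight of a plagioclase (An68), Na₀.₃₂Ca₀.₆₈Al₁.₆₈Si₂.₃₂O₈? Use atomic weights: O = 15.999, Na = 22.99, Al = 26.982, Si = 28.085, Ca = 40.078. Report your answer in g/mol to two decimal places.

Na: 0.32 × 22.99 = 7.3568
Ca: 0.68 × 40.078 = 27.2530
Al: 1.68 × 26.982 = 45.3298
Si: 2.32 × 28.085 = 65.1572
O: 8 × 15.999 = 127.9920
Summing the contributions gives the formula mass.

273.09 g/mol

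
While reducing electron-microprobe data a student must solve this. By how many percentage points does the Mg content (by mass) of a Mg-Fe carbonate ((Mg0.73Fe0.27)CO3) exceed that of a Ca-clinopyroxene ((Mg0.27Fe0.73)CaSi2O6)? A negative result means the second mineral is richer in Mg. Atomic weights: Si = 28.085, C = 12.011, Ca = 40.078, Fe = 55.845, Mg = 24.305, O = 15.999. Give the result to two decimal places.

16.37 percentage points

Mg in (Mg0.73Fe0.27)CO3: molar mass 92.829 g/mol; 0.73×24.305 = 17.743 g → 19.11 wt%.
Mg in (Mg0.27Fe0.73)CaSi2O6: molar mass 239.571 g/mol; 0.27×24.305 = 6.562 g → 2.74 wt%.
Difference = 19.11 − 2.74 = 16.37 percentage points.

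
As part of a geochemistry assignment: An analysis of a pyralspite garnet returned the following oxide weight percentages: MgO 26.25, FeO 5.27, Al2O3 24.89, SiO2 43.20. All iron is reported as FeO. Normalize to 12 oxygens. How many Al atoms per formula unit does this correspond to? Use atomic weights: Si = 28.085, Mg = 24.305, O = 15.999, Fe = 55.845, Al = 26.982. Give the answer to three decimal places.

2.024 Al apfu

26.25 wt% MgO ÷ 40.304 g/mol = 0.65130 mol, giving 0.65130 Mg and 0.65130 O.
5.27 wt% FeO ÷ 71.844 g/mol = 0.07335 mol, giving 0.07335 Fe and 0.07335 O.
24.89 wt% Al2O3 ÷ 101.961 g/mol = 0.24411 mol, giving 0.48822 Al and 0.73233 O.
43.20 wt% SiO2 ÷ 60.083 g/mol = 0.71901 mol, giving 0.71901 Si and 1.43802 O.
Oxygen sums to 2.89500; scaling by 12/2.89500 = 4.14508 puts the formula on 12 O.
Al: 0.48822 × 4.14508 = 2.024 atoms per formula unit.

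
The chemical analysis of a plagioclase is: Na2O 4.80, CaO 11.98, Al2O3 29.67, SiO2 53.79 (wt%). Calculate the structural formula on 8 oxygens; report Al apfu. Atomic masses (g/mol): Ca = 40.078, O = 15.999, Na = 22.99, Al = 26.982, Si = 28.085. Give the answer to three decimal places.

1.576 Al apfu

4.80 wt% Na2O ÷ 61.979 g/mol = 0.07745 mol, giving 0.15490 Na and 0.07745 O.
11.98 wt% CaO ÷ 56.077 g/mol = 0.21363 mol, giving 0.21363 Ca and 0.21363 O.
29.67 wt% Al2O3 ÷ 101.961 g/mol = 0.29099 mol, giving 0.58198 Al and 0.87297 O.
53.79 wt% SiO2 ÷ 60.083 g/mol = 0.89526 mol, giving 0.89526 Si and 1.79052 O.
Oxygen sums to 2.95457; scaling by 8/2.95457 = 2.70767 puts the formula on 8 O.
Al: 0.58198 × 2.70767 = 1.576 atoms per formula unit.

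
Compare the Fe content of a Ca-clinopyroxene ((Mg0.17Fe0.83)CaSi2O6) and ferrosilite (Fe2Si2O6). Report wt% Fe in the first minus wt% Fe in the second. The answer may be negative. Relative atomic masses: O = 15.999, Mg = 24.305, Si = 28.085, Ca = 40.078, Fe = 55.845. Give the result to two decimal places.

M((Mg0.17Fe0.83)CaSi2O6) = 242.725 g/mol, so wt% Fe = 46.351/242.725 × 100 = 19.10%.
M(Fe2Si2O6) = 263.854 g/mol, so wt% Fe = 111.690/263.854 × 100 = 42.33%.
19.10 − 42.33 = -23.23 pp.

-23.23 percentage points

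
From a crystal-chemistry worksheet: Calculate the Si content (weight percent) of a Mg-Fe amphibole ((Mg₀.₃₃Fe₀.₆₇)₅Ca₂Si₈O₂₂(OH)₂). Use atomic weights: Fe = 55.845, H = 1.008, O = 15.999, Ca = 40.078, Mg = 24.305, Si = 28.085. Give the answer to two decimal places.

24.47 weight percent

Molar mass of (Mg₀.₃₃Fe₀.₆₇)₅Ca₂Si₈O₂₂(OH)₂: 1.65×24.305 + 3.35×55.845 + 2×40.078 + 8×28.085 + 24×15.999 + 2×1.008 = 918.012 g/mol.
Mass of Si per formula unit: 8 × 28.085 = 224.680 g.
Weight fraction Si = 224.680 / 918.012 = 0.2447.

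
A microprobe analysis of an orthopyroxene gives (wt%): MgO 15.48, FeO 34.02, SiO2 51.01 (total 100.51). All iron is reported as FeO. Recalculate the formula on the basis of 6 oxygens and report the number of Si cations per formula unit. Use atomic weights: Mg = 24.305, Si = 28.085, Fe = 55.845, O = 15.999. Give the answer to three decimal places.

1.993 Si apfu

MgO: 15.48/40.304 = 0.38408 mol → 0.38408 mol Mg, 0.38408 mol O.
FeO: 34.02/71.844 = 0.47353 mol → 0.47353 mol Fe, 0.47353 mol O.
SiO2: 51.01/60.083 = 0.84899 mol → 0.84899 mol Si, 1.69798 mol O.
Total oxygen = 2.55559 mol. Normalization factor = 6/2.55559 = 2.34779.
Si per 6 O = 0.84899 × 2.34779 = 1.993.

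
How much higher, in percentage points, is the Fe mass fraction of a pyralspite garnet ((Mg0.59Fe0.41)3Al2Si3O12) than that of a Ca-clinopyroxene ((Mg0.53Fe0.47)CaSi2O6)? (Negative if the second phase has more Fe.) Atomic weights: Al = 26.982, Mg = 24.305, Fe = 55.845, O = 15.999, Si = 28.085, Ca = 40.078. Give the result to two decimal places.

First mineral: 68.689 g Fe in 441.916 g formula = 15.54 wt% Fe.
Second mineral: 26.247 g Fe in 231.371 g formula = 11.34 wt% Fe.
15.54% − 11.34% gives a difference of 4.20 percentage points.

4.20 percentage points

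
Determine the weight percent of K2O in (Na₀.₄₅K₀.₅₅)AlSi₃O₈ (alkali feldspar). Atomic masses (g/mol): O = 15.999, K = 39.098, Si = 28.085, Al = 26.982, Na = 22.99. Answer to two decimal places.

Formula mass = 271.078 g/mol.
0.55 K → 0.2750 mol K2O per formula unit; M(K2O) = 94.195, so K2O mass = 25.904 g.
25.904/271.078 × 100 = 9.56 wt%.

9.56 wt%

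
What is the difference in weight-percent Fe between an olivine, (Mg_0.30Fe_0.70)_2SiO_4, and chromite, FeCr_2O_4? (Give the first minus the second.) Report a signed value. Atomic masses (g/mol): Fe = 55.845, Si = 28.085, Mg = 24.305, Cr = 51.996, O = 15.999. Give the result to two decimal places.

M((Mg_0.30Fe_0.70)_2SiO_4) = 184.847 g/mol, so wt% Fe = 78.183/184.847 × 100 = 42.30%.
M(FeCr_2O_4) = 223.833 g/mol, so wt% Fe = 55.845/223.833 × 100 = 24.95%.
42.30 − 24.95 = 17.35 pp.

17.35 percentage points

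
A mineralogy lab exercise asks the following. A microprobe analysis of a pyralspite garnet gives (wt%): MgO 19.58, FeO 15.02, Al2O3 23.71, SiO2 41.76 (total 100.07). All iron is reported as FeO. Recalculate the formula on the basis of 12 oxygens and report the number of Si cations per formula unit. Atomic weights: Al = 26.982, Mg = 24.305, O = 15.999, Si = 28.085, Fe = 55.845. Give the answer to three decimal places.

2.997 Si apfu

MgO: 19.58/40.304 = 0.48581 mol → 0.48581 mol Mg, 0.48581 mol O.
FeO: 15.02/71.844 = 0.20906 mol → 0.20906 mol Fe, 0.20906 mol O.
Al2O3: 23.71/101.961 = 0.23254 mol → 0.46508 mol Al, 0.69762 mol O.
SiO2: 41.76/60.083 = 0.69504 mol → 0.69504 mol Si, 1.39008 mol O.
Total oxygen = 2.78257 mol. Normalization factor = 12/2.78257 = 4.31256.
Si per 12 O = 0.69504 × 4.31256 = 2.997.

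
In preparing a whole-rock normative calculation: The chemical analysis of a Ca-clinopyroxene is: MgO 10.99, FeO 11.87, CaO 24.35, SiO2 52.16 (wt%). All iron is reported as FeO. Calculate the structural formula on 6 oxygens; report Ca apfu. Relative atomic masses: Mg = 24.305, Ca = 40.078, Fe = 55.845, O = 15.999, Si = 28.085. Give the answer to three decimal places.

0.999 Ca apfu

10.99 wt% MgO ÷ 40.304 g/mol = 0.27268 mol, giving 0.27268 Mg and 0.27268 O.
11.87 wt% FeO ÷ 71.844 g/mol = 0.16522 mol, giving 0.16522 Fe and 0.16522 O.
24.35 wt% CaO ÷ 56.077 g/mol = 0.43422 mol, giving 0.43422 Ca and 0.43422 O.
52.16 wt% SiO2 ÷ 60.083 g/mol = 0.86813 mol, giving 0.86813 Si and 1.73626 O.
Oxygen sums to 2.60838; scaling by 6/2.60838 = 2.30028 puts the formula on 6 O.
Ca: 0.43422 × 2.30028 = 0.999 atoms per formula unit.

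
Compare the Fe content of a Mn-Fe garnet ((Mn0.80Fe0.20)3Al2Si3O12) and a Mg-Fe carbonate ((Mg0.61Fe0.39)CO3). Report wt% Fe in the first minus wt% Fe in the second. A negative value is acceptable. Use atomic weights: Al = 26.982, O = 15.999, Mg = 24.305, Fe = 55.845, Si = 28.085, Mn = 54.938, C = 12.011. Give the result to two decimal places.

-15.78 percentage points

First mineral: 33.507 g Fe in 495.565 g formula = 6.76 wt% Fe.
Second mineral: 21.780 g Fe in 96.614 g formula = 22.54 wt% Fe.
6.76% − 22.54% gives a difference of -15.78 percentage points.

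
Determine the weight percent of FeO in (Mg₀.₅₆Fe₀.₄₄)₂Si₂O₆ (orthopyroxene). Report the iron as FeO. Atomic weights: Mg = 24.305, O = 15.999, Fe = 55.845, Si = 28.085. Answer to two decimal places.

27.67 wt%

Formula mass = 228.529 g/mol.
0.88 Fe → 0.8800 mol FeO per formula unit; M(FeO) = 71.844, so FeO mass = 63.223 g.
63.223/228.529 × 100 = 27.67 wt%.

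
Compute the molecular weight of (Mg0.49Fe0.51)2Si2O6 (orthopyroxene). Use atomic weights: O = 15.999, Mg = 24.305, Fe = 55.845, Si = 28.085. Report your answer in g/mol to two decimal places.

232.94 g/mol

M = 0.98*24.305 + 1.02*55.845 + 2*28.085 + 6*15.999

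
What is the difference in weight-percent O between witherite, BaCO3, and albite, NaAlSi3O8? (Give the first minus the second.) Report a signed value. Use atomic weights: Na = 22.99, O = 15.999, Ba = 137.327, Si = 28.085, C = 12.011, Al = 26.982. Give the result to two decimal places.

First mineral: 47.997 g O in 197.335 g formula = 24.32 wt% O.
Second mineral: 127.992 g O in 262.219 g formula = 48.81 wt% O.
24.32% − 48.81% gives a difference of -24.49 percentage points.

-24.49 percentage points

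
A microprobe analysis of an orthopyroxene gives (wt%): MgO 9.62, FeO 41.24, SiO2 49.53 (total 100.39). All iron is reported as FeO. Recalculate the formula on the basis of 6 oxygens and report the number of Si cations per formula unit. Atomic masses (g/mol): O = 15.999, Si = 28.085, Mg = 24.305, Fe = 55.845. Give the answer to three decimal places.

9.62 wt% MgO ÷ 40.304 g/mol = 0.23869 mol, giving 0.23869 Mg and 0.23869 O.
41.24 wt% FeO ÷ 71.844 g/mol = 0.57402 mol, giving 0.57402 Fe and 0.57402 O.
49.53 wt% SiO2 ÷ 60.083 g/mol = 0.82436 mol, giving 0.82436 Si and 1.64872 O.
Oxygen sums to 2.46143; scaling by 6/2.46143 = 2.43761 puts the formula on 6 O.
Si: 0.82436 × 2.43761 = 2.009 atoms per formula unit.

2.009 Si apfu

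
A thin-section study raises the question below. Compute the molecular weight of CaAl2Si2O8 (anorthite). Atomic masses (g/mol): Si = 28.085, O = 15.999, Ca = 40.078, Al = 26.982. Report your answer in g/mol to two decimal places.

278.20 g/mol

The formula mass is the sum 1(40.078) + 2(26.982) + 2(28.085) + 8(15.999).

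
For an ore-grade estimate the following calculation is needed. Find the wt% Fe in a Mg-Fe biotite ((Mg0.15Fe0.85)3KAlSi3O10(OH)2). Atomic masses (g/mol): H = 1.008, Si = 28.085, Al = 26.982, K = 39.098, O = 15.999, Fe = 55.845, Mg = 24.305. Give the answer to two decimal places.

28.61 weight percent

M((Mg0.15Fe0.85)3KAlSi3O10(OH)2) = 497.681 g/mol.
Fe contributes 2.55 × 55.845 = 142.405 g per mole.
142.405/497.681 = 0.2861 → 28.61%.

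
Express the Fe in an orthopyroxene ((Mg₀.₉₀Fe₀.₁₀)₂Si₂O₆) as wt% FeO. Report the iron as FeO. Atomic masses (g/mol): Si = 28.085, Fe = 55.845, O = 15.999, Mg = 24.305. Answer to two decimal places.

6.94 wt%

M((Mg₀.₉₀Fe₀.₁₀)₂Si₂O₆) = 207.082 g/mol; M(FeO) = 71.844 g/mol.
Moles FeO per formula unit = 0.20 Fe ÷ 1 = 0.2000.
FeO fraction = (0.2000 × 71.844) / 207.082 = 14.369/207.082 = 0.0694.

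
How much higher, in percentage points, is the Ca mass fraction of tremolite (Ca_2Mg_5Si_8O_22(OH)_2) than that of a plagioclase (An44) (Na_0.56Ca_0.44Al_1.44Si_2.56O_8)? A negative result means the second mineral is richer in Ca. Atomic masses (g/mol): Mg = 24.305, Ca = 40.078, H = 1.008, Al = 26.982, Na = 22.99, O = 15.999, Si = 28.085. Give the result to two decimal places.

3.32 percentage points

Ca in Ca_2Mg_5Si_8O_22(OH)_2: molar mass 812.353 g/mol; 2×40.078 = 80.156 g → 9.87 wt%.
Ca in Na_0.56Ca_0.44Al_1.44Si_2.56O_8: molar mass 269.252 g/mol; 0.44×40.078 = 17.634 g → 6.55 wt%.
Difference = 9.87 − 6.55 = 3.32 percentage points.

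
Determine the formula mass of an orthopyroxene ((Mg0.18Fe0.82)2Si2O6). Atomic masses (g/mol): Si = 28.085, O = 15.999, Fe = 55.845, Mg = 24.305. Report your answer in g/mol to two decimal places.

Mg: 0.36 × 24.305 = 8.7498
Fe: 1.64 × 55.845 = 91.5858
Si: 2 × 28.085 = 56.1700
O: 6 × 15.999 = 95.9940
Summing the contributions gives the formula mass.

252.50 g/mol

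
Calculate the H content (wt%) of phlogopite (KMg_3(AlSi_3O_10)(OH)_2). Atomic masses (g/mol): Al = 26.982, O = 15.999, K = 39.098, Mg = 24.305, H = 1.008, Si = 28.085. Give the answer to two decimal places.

0.48 wt%

Formula mass = 1×39.098 + 3×24.305 + 1×26.982 + 3×28.085 + 12×15.999 + 2×1.008 = 417.254 g/mol, of which 2.016 g is H.
So H makes up 2.016/417.254 = 0.0048 of the mass, i.e. 0.48%.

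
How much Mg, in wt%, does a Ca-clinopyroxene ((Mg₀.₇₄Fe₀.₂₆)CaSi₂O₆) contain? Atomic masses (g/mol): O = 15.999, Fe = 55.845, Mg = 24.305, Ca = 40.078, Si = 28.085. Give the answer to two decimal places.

M((Mg₀.₇₄Fe₀.₂₆)CaSi₂O₆) = 224.747 g/mol.
Mg contributes 0.74 × 24.305 = 17.986 g per mole.
17.986/224.747 = 0.0800 → 8.00%.

8.00 wt%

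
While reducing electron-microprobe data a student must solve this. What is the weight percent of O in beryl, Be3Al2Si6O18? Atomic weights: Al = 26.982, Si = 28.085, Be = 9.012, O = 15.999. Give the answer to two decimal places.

53.58 weight percent

M(Be3Al2Si6O18) = 537.492 g/mol.
O contributes 18 × 15.999 = 287.982 g per mole.
287.982/537.492 = 0.5358 → 53.58%.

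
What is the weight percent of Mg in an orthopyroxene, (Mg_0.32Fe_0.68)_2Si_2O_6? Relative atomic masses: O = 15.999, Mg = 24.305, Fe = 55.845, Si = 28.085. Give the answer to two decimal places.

6.38 mass %

M((Mg_0.32Fe_0.68)_2Si_2O_6) = 243.668 g/mol.
Mg contributes 0.64 × 24.305 = 15.555 g per mole.
15.555/243.668 = 0.0638 → 6.38%.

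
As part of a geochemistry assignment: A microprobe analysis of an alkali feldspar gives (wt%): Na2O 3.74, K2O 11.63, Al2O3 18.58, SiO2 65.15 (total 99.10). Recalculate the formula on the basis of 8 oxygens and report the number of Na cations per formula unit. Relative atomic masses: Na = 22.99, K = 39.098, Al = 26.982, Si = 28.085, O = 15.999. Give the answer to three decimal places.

Na2O: 3.74/61.979 = 0.06034 mol → 0.12068 mol Na, 0.06034 mol O.
K2O: 11.63/94.195 = 0.12347 mol → 0.24694 mol K, 0.12347 mol O.
Al2O3: 18.58/101.961 = 0.18223 mol → 0.36446 mol Al, 0.54669 mol O.
SiO2: 65.15/60.083 = 1.08433 mol → 1.08433 mol Si, 2.16866 mol O.
Total oxygen = 2.89916 mol. Normalization factor = 8/2.89916 = 2.75942.
Na per 8 O = 0.12068 × 2.75942 = 0.333.

0.333 Na apfu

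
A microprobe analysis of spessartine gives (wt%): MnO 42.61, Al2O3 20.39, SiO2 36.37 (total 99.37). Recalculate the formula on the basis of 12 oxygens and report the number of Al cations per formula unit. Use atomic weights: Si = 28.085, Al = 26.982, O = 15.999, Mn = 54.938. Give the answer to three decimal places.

MnO: 42.61/70.937 = 0.60067 mol → 0.60067 mol Mn, 0.60067 mol O.
Al2O3: 20.39/101.961 = 0.19998 mol → 0.39996 mol Al, 0.59994 mol O.
SiO2: 36.37/60.083 = 0.60533 mol → 0.60533 mol Si, 1.21066 mol O.
Total oxygen = 2.41127 mol. Normalization factor = 12/2.41127 = 4.97663.
Al per 12 O = 0.39996 × 4.97663 = 1.990.

1.990 Al apfu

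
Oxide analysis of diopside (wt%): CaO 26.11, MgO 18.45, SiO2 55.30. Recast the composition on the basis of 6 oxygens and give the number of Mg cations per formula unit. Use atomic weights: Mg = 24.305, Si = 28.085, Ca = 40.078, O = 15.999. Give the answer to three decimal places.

CaO (M=56.077): mol = 0.46561; Ca = 0.46561, O = 0.46561.
MgO (M=40.304): mol = 0.45777; Mg = 0.45777, O = 0.45777.
SiO2 (M=60.083): mol = 0.92039; Si = 0.92039, O = 1.84078.
ΣO = 2.76416; factor = 6/ΣO = 2.17064.
Mg apfu = 0.45777 × 2.17064 = 0.994.

0.994 Mg apfu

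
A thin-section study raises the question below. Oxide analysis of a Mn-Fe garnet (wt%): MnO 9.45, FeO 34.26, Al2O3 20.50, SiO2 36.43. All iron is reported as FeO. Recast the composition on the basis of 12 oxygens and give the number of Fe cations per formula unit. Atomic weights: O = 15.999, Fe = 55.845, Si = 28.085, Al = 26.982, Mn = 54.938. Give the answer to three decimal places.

MnO (M=70.937): mol = 0.13322; Mn = 0.13322, O = 0.13322.
FeO (M=71.844): mol = 0.47687; Fe = 0.47687, O = 0.47687.
Al2O3 (M=101.961): mol = 0.20106; Al = 0.40212, O = 0.60318.
SiO2 (M=60.083): mol = 0.60633; Si = 0.60633, O = 1.21266.
ΣO = 2.42593; factor = 12/ΣO = 4.94656.
Fe apfu = 0.47687 × 4.94656 = 2.359.

2.359 Fe apfu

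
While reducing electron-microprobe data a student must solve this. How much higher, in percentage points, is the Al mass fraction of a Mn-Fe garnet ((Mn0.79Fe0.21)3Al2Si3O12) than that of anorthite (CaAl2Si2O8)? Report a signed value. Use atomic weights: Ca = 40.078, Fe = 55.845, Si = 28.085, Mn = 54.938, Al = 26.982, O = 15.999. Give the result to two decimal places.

Al in (Mn0.79Fe0.21)3Al2Si3O12: molar mass 495.592 g/mol; 2×26.982 = 53.964 g → 10.89 wt%.
Al in CaAl2Si2O8: molar mass 278.204 g/mol; 2×26.982 = 53.964 g → 19.40 wt%.
Difference = 10.89 − 19.40 = -8.51 percentage points.

-8.51 percentage points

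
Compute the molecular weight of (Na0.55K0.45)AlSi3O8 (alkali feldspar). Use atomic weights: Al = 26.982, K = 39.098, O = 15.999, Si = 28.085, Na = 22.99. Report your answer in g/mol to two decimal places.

269.47 g/mol

Na: 0.55 × 22.99 = 12.6445
K: 0.45 × 39.098 = 17.5941
Al: 1 × 26.982 = 26.9820
Si: 3 × 28.085 = 84.2550
O: 8 × 15.999 = 127.9920
Summing the contributions gives the formula mass.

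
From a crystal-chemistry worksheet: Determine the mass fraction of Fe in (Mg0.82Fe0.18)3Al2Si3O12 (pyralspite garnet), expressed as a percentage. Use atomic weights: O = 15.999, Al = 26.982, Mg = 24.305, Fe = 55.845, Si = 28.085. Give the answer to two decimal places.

M((Mg0.82Fe0.18)3Al2Si3O12) = 420.154 g/mol.
Fe contributes 0.54 × 55.845 = 30.156 g per mole.
30.156/420.154 = 0.0718 → 7.18%.

7.18 mass %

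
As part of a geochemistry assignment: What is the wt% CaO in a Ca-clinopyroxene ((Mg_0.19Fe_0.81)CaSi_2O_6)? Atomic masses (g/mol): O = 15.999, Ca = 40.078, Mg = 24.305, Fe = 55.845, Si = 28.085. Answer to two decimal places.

Formula mass = 242.094 g/mol.
1 Ca → 1.0000 mol CaO per formula unit; M(CaO) = 56.077, so CaO mass = 56.077 g.
56.077/242.094 × 100 = 23.16 wt%.

23.16 wt%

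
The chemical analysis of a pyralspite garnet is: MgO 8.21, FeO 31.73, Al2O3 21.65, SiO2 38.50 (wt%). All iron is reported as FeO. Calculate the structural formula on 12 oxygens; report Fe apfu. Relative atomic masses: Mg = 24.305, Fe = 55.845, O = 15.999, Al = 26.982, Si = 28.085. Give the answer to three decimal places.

2.067 Fe apfu

8.21 wt% MgO ÷ 40.304 g/mol = 0.20370 mol, giving 0.20370 Mg and 0.20370 O.
31.73 wt% FeO ÷ 71.844 g/mol = 0.44165 mol, giving 0.44165 Fe and 0.44165 O.
21.65 wt% Al2O3 ÷ 101.961 g/mol = 0.21234 mol, giving 0.42468 Al and 0.63702 O.
38.50 wt% SiO2 ÷ 60.083 g/mol = 0.64078 mol, giving 0.64078 Si and 1.28156 O.
Oxygen sums to 2.56393; scaling by 12/2.56393 = 4.68031 puts the formula on 12 O.
Fe: 0.44165 × 4.68031 = 2.067 atoms per formula unit.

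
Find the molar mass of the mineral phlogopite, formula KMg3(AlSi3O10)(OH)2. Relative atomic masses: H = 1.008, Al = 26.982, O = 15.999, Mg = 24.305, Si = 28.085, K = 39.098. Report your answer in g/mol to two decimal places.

M = 1*39.098 + 3*24.305 + 1*26.982 + 3*28.085 + 12*15.999 + 2*1.008

417.25 g/mol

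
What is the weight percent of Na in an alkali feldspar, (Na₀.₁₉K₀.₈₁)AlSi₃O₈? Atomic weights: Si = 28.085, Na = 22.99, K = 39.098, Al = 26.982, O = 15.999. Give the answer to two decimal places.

M((Na₀.₁₉K₀.₈₁)AlSi₃O₈) = 275.266 g/mol.
Na contributes 0.19 × 22.99 = 4.368 g per mole.
4.368/275.266 = 0.0159 → 1.59%.

1.59 wt%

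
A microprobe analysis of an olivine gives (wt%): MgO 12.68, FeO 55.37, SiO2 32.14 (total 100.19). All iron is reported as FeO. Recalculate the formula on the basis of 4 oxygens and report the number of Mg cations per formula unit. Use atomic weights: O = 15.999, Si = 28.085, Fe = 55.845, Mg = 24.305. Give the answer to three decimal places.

0.584 Mg apfu

MgO: 12.68/40.304 = 0.31461 mol → 0.31461 mol Mg, 0.31461 mol O.
FeO: 55.37/71.844 = 0.77070 mol → 0.77070 mol Fe, 0.77070 mol O.
SiO2: 32.14/60.083 = 0.53493 mol → 0.53493 mol Si, 1.06986 mol O.
Total oxygen = 2.15517 mol. Normalization factor = 4/2.15517 = 1.85600.
Mg per 4 O = 0.31461 × 1.85600 = 0.584.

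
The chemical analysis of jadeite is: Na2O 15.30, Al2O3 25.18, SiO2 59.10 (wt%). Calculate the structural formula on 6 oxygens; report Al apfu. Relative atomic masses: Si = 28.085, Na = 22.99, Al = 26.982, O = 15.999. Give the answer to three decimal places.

15.30 wt% Na2O ÷ 61.979 g/mol = 0.24686 mol, giving 0.49372 Na and 0.24686 O.
25.18 wt% Al2O3 ÷ 101.961 g/mol = 0.24696 mol, giving 0.49392 Al and 0.74088 O.
59.10 wt% SiO2 ÷ 60.083 g/mol = 0.98364 mol, giving 0.98364 Si and 1.96728 O.
Oxygen sums to 2.95502; scaling by 6/2.95502 = 2.03044 puts the formula on 6 O.
Al: 0.49392 × 2.03044 = 1.003 atoms per formula unit.

1.003 Al apfu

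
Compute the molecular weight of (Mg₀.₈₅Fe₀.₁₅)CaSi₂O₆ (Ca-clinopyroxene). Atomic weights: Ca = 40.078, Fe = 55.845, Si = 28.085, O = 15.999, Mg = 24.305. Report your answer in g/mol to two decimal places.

221.28 g/mol

The formula mass is the sum 0.85*24.305 + 0.15*55.845 + 1*40.078 + 2*28.085 + 6*15.999.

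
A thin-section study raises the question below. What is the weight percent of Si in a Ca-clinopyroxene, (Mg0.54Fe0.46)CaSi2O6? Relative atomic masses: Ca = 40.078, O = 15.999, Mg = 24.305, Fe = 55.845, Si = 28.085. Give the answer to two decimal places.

M((Mg0.54Fe0.46)CaSi2O6) = 231.055 g/mol.
Si contributes 2 × 28.085 = 56.170 g per mole.
56.170/231.055 = 0.2431 → 24.31%.

24.31 wt%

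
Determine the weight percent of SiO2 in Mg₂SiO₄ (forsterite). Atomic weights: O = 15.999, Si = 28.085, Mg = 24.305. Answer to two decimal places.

Molar mass of Mg₂SiO₄ = 2×24.305 + 1×28.085 + 4×15.999 = 140.691 g/mol.
Each formula unit contains 1 Si, equivalent to 1/1 = 1.0000 mol SiO2.
M(SiO2) = 1×28.085 + 2×15.999 = 60.083 g/mol.
Mass of SiO2 per formula unit = 1.0000 × 60.083 = 60.083 g.
SiO2 wt% = 60.083 / 140.691 × 100 = 42.71%.

42.71 wt%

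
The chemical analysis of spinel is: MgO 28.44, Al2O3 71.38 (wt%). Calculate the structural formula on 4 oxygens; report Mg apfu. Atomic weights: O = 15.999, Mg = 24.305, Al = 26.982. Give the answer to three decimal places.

MgO: 28.44/40.304 = 0.70564 mol → 0.70564 mol Mg, 0.70564 mol O.
Al2O3: 71.38/101.961 = 0.70007 mol → 1.40014 mol Al, 2.10021 mol O.
Total oxygen = 2.80585 mol. Normalization factor = 4/2.80585 = 1.42559.
Mg per 4 O = 0.70564 × 1.42559 = 1.006.

1.006 Mg apfu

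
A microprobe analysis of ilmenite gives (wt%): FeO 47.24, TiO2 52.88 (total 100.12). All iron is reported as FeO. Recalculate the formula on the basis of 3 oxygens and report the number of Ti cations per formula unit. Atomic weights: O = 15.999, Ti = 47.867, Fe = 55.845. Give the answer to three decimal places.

47.24 wt% FeO ÷ 71.844 g/mol = 0.65754 mol, giving 0.65754 Fe and 0.65754 O.
52.88 wt% TiO2 ÷ 79.865 g/mol = 0.66212 mol, giving 0.66212 Ti and 1.32424 O.
Oxygen sums to 1.98178; scaling by 3/1.98178 = 1.51379 puts the formula on 3 O.
Ti: 0.66212 × 1.51379 = 1.002 atoms per formula unit.

1.002 Ti apfu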